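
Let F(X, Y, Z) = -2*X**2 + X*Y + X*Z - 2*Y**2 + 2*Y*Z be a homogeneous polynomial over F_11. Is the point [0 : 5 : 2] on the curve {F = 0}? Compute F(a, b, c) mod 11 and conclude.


F(0,5,2) ≡ 3 (mod 11); P is NOT on the curve.

Evaluate F(0, 5, 2) term-by-term (mod 11).
  -2*X**2 ↦ -2·0·1·1 = 0
  X*Y ↦ 1·0·5·1 = 0
  X*Z ↦ 1·0·1·2 = 0
  -2*Y**2 ↦ -2·1·25·1 = -50
  2*Y*Z ↦ 2·1·5·2 = 20
Sum: F(0, 5, 2) = (0) + (0) + (0) + (-50) + (20) = -30.
Reducing mod 11: -30 ≡ 3 (mod 11).
Since F(a, b, c) ≡ 3 ≠ 0 (mod 11), P does NOT lie on the curve.


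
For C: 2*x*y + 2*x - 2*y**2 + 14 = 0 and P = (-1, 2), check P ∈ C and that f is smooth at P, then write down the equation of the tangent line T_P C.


Tangent line at P: 6*x - 10*y + 26 = 0.

Step 1: f(-1, 2) = 0, so P lies on C.
Step 2: partial derivatives
  f_x(x, y) = 2*y + 2, f_y(x, y) = 2*x - 4*y.
  f_x(P) = 6, f_y(P) = -10 (gradient nonzero, so P is smooth).
Step 3: tangent line at P: 6·(x − -1) + -10·(y − 2) = 0.
Expanding: 6*x - 10*y + 26 = 0.


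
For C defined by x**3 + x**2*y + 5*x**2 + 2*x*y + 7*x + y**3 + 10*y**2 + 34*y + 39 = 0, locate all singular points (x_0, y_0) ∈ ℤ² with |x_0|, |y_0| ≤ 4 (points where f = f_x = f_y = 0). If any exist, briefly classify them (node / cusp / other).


Singular points: {(-1, -3)}; classification: node.

Compute partial derivatives:
  f_x = 3*x**2 + 2*x*y + 10*x + 2*y + 7.
  f_y = x**2 + 2*x + 3*y**2 + 20*y + 34.
Scan x_0 ∈ {−4, ..., 4}. For each x_0, f_y(x_0, y) is a polynomial in y; find its integer roots y ∈ {−4, ..., 4}, then test f_x and f at those candidates.
  x = -4: f_y(-4, y) = 3*y**2 + 20*y + 42; no integer root y with |y| ≤ 4.
  x = -3: f_y(-3, y) = 3*y**2 + 20*y + 37; no integer root y with |y| ≤ 4.
  x = -2: f_y(-2, y) = 3*y**2 + 20*y + 34; no integer root y with |y| ≤ 4.
  x = -1: f_y(-1, y) = 3*y**2 + 20*y + 33; vanishes at y ∈ {-3}. (-1, -3): f_x = 0, f = 0 — SINGULAR.
  x = 0: f_y(0, y) = 3*y**2 + 20*y + 34; no integer root y with |y| ≤ 4.
  x = 1: f_y(1, y) = 3*y**2 + 20*y + 37; no integer root y with |y| ≤ 4.
  x = 2: f_y(2, y) = 3*y**2 + 20*y + 42; no integer root y with |y| ≤ 4.
  x = 3: f_y(3, y) = 3*y**2 + 20*y + 49; no integer root y with |y| ≤ 4.
  x = 4: f_y(4, y) = 3*y**2 + 20*y + 58; no integer root y with |y| ≤ 4.
Only singular point on the grid: (-1, -3).
Classify: substitute x = -1 + u, y = -3 + v and expand: f = u**3 + u**2*v - u**2 + v**3 + v**2.
No constant or linear terms (consistent with a singular point). Quadratic part: -u**2 + v**2. Cubic part: u**3 + u**2*v + v**3.
The quadratic part v**2 - u**2 = (v − u)(v + u) splits into two distinct linear factors, so there are two distinct tangent lines y − -3 = ±(x − -1) — this is a node (ordinary double point).
Classification: node.


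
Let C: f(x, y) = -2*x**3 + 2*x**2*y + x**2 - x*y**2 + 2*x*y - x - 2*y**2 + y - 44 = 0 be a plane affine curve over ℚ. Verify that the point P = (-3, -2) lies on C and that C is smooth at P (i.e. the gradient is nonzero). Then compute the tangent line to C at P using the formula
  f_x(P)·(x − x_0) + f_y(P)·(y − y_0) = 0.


Tangent line at P: -45*x + 9*y - 117 = 0.

Step 1: f(-3, -2) = 0, so P lies on C.
Step 2: partial derivatives
  f_x(x, y) = -6*x**2 + 4*x*y + 2*x - y**2 + 2*y - 1, f_y(x, y) = 2*x**2 - 2*x*y + 2*x - 4*y + 1.
  f_x(P) = -45, f_y(P) = 9 (gradient nonzero, so P is smooth).
Step 3: tangent line at P: -45·(x − -3) + 9·(y − -2) = 0.
Expanding: -45*x + 9*y - 117 = 0.


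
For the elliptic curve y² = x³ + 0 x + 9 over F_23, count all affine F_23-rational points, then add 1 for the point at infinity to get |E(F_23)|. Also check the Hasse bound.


Affine points = {(0, 3), (0, 20), (3, 6), (3, 17), (4, 2), (4, 21), (6, 8), (6, 15), (9, 5), (9, 18), (11, 11), (11, 12), (12, 9), (12, 14), (14, 4), (14, 19), (15, 7), (15, 16), (17, 0), (21, 1), (21, 22), (22, 10), (22, 13)}; affine count = 23; |E(F_23)| = 24.

Discriminant check: Δ ∝ 4a³ + 27b² = 4·0³ + 27·9² = 4·0 + 27·81 ≡ 2 (mod 23). Nonzero ⇒ E is nonsingular.
For each x ∈ F_23, compute rhs = x³ + 0·x + 9 mod 23, then count y ∈ F_23 with y² ≡ rhs.
  x = 0: rhs = 9, matching y values: 3, 20 (2 points).
  x = 1: rhs = 10, matching y values: none (0 points).
  x = 2: rhs = 17, matching y values: none (0 points).
  x = 3: rhs = 13, matching y values: 6, 17 (2 points).
  x = 4: rhs = 4, matching y values: 2, 21 (2 points).
  x = 5: rhs = 19, matching y values: none (0 points).
  x = 6: rhs = 18, matching y values: 8, 15 (2 points).
  x = 7: rhs = 7, matching y values: none (0 points).
  x = 8: rhs = 15, matching y values: none (0 points).
  x = 9: rhs = 2, matching y values: 5, 18 (2 points).
  x = 10: rhs = 20, matching y values: none (0 points).
  x = 11: rhs = 6, matching y values: 11, 12 (2 points).
  x = 12: rhs = 12, matching y values: 9, 14 (2 points).
  x = 13: rhs = 21, matching y values: none (0 points).
  x = 14: rhs = 16, matching y values: 4, 19 (2 points).
  x = 15: rhs = 3, matching y values: 7, 16 (2 points).
  x = 16: rhs = 11, matching y values: none (0 points).
  x = 17: rhs = 0, matching y values: 0 (1 points).
  x = 18: rhs = 22, matching y values: none (0 points).
  x = 19: rhs = 14, matching y values: none (0 points).
  x = 20: rhs = 5, matching y values: none (0 points).
  x = 21: rhs = 1, matching y values: 1, 22 (2 points).
  x = 22: rhs = 8, matching y values: 10, 13 (2 points).
Total affine count: 23.
Full point count |E(F_23)| = 23 + 1 = 24.
Hasse bound: |24 − (23+1)| = |0| = 0 ≤ 2√23 ≈ 9.5917 ✓.


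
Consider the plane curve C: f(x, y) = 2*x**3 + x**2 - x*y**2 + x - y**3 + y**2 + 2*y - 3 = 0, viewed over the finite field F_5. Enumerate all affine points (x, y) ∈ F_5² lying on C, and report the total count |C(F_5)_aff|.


Affine F_5-points: {(0, 3), (1, 3), (1, 4), (3, 4), (4, 0)}; count = 5.

For each of the 25 pairs (x, y) ∈ F_5², evaluate f(x, y) mod 5. Record the zeros.
  x = 0: [0↦2, 1↦4, 2↦2, 3↦0, 4↦2]  zeros at y ∈ {3}
  x = 1: [0↦1, 1↦2, 2↦2, 3↦0, 4↦0]  zeros at y ∈ {3, 4}
  x = 2: [0↦4, 1↦4, 2↦1, 3↦4, 4↦2]  zeros at y ∈ ∅
  x = 3: [0↦3, 1↦2, 2↦1, 3↦4, 4↦0]  zeros at y ∈ {4}
  x = 4: [0↦0, 1↦3, 2↦4, 3↦2, 4↦1]  zeros at y ∈ {0}
Collecting zeros: affine points = {(0, 3), (1, 3), (1, 4), (3, 4), (4, 0)}.
Total count |C(F_5)_aff| = 5.


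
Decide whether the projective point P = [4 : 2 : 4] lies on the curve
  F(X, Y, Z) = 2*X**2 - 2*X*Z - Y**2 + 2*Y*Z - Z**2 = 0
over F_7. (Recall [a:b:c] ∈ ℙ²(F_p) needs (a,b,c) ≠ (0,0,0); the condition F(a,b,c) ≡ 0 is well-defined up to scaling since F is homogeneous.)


F(4,2,4) ≡ 3 (mod 7); P is NOT on the curve.

Evaluate F(4, 2, 4) term-by-term (mod 7).
  2*X**2 ↦ 2·16·1·1 = 32
  -2*X*Z ↦ -2·4·1·4 = -32
  -Y**2 ↦ -1·1·4·1 = -4
  2*Y*Z ↦ 2·1·2·4 = 16
  -Z**2 ↦ -1·1·1·16 = -16
Sum: F(4, 2, 4) = (32) + (-32) + (-4) + (16) + (-16) = -4.
Reducing mod 7: -4 ≡ 3 (mod 7).
Since F(a, b, c) ≡ 3 ≠ 0 (mod 7), P does NOT lie on the curve.


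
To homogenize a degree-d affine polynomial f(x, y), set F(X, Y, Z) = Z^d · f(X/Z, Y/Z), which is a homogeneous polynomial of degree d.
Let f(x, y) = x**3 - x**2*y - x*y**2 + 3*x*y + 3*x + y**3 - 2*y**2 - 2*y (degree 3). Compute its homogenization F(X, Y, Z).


F(X, Y, Z) = X**3 - X**2*Y - X*Y**2 + 3*X*Y*Z + 3*X*Z**2 + Y**3 - 2*Y**2*Z - 2*Y*Z**2

deg(f) = 3.
Substitute x = X/Z, y = Y/Z into f, then multiply by Z^3.
  monomial 1·x^3·y^0 ↦ 1·X^3·Y^0·Z^0.
  monomial -1·x^2·y^1 ↦ -1·X^2·Y^1·Z^0.
  monomial -1·x^1·y^2 ↦ -1·X^1·Y^2·Z^0.
  monomial 3·x^1·y^1 ↦ 3·X^1·Y^1·Z^1.
  monomial 3·x^1·y^0 ↦ 3·X^1·Y^0·Z^2.
  monomial 1·x^0·y^3 ↦ 1·X^0·Y^3·Z^0.
  monomial -2·x^0·y^2 ↦ -2·X^0·Y^2·Z^1.
  monomial -2·x^0·y^1 ↦ -2·X^0·Y^1·Z^2.
Collecting: F(X, Y, Z) = X**3 - X**2*Y - X*Y**2 + 3*X*Y*Z + 3*X*Z**2 + Y**3 - 2*Y**2*Z - 2*Y*Z**2.


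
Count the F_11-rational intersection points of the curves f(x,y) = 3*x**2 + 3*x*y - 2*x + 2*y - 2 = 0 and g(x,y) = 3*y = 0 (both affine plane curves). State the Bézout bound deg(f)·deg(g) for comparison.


Common zeros: ∅; count = 0; Bézout bound = 2.

deg(f) = 2, deg(g) = 1, so Bézout bound = 2.
Scan x ∈ F_11. For each x, list the y ∈ F_11 with f(x, y) ≡ 0 and those with g(x, y) ≡ 0 (mod 11); the common zeros in that column are the intersection.
  x = 0: f ≡ 0 at y ∈ {1}; g ≡ 0 at y ∈ {0}; common: ∅.
  x = 1: f ≡ 0 at y ∈ {9}; g ≡ 0 at y ∈ {0}; common: ∅.
  x = 2: f ≡ 0 at y ∈ {2}; g ≡ 0 at y ∈ {0}; common: ∅.
  x = 3: f ≡ 0 at y ∈ ∅; g ≡ 0 at y ∈ {0}; common: ∅.
  x = 4: f ≡ 0 at y ∈ {2}; g ≡ 0 at y ∈ {0}; common: ∅.
  x = 5: f ≡ 0 at y ∈ {6}; g ≡ 0 at y ∈ {0}; common: ∅.
  x = 6: f ≡ 0 at y ∈ {3}; g ≡ 0 at y ∈ {0}; common: ∅.
  x = 7: f ≡ 0 at y ∈ {1}; g ≡ 0 at y ∈ {0}; common: ∅.
  x = 8: f ≡ 0 at y ∈ {6}; g ≡ 0 at y ∈ {0}; common: ∅.
  x = 9: f ≡ 0 at y ∈ {9}; g ≡ 0 at y ∈ {0}; common: ∅.
  x = 10: f ≡ 0 at y ∈ {3}; g ≡ 0 at y ∈ {0}; common: ∅.
Collecting: common zeros = ∅, so the count is 0.
Comparison with the Bézout bound: 0 ≤ 2 = deg(f)·deg(g), as expected for curves with no common component (the affine F_11-count falls short of the bound because intersections may lie at infinity, over extension fields, or carry multiplicity).


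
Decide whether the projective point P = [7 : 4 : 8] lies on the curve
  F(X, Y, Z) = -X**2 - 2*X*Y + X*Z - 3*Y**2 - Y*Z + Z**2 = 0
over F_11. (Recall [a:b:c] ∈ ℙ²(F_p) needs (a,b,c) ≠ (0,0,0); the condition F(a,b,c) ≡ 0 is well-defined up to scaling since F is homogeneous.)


F(7,4,8) ≡ 1 (mod 11); P is NOT on the curve.

Evaluate F(7, 4, 8) term-by-term (mod 11).
  -X**2 ↦ -1·49·1·1 = -49
  -2*X*Y ↦ -2·7·4·1 = -56
  X*Z ↦ 1·7·1·8 = 56
  -3*Y**2 ↦ -3·1·16·1 = -48
  -Y*Z ↦ -1·1·4·8 = -32
  Z**2 ↦ 1·1·1·64 = 64
Sum: F(7, 4, 8) = (-49) + (-56) + (56) + (-48) + (-32) + (64) = -65.
Reducing mod 11: -65 ≡ 1 (mod 11).
Since F(a, b, c) ≡ 1 ≠ 0 (mod 11), P does NOT lie on the curve.


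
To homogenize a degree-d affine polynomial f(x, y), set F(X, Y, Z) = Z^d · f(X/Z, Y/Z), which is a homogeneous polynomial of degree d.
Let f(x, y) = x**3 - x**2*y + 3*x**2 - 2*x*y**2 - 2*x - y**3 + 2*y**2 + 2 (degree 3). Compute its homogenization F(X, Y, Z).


F(X, Y, Z) = X**3 - X**2*Y + 3*X**2*Z - 2*X*Y**2 - 2*X*Z**2 - Y**3 + 2*Y**2*Z + 2*Z**3

deg(f) = 3.
Substitute x = X/Z, y = Y/Z into f, then multiply by Z^3.
  monomial 1·x^3·y^0 ↦ 1·X^3·Y^0·Z^0.
  monomial -1·x^2·y^1 ↦ -1·X^2·Y^1·Z^0.
  monomial 3·x^2·y^0 ↦ 3·X^2·Y^0·Z^1.
  monomial -2·x^1·y^2 ↦ -2·X^1·Y^2·Z^0.
  monomial -2·x^1·y^0 ↦ -2·X^1·Y^0·Z^2.
  monomial -1·x^0·y^3 ↦ -1·X^0·Y^3·Z^0.
  monomial 2·x^0·y^2 ↦ 2·X^0·Y^2·Z^1.
  monomial 2·x^0·y^0 ↦ 2·X^0·Y^0·Z^3.
Collecting: F(X, Y, Z) = X**3 - X**2*Y + 3*X**2*Z - 2*X*Y**2 - 2*X*Z**2 - Y**3 + 2*Y**2*Z + 2*Z**3.


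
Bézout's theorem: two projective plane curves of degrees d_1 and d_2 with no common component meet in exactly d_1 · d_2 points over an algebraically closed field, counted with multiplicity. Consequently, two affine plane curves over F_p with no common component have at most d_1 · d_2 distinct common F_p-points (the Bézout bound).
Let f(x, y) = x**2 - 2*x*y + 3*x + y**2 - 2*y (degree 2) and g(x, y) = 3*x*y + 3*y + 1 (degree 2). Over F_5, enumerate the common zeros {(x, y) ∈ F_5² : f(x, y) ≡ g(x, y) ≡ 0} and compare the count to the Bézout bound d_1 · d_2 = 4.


Common zeros: {(2, 1)}; count = 1; Bézout bound = 4.

deg(f) = 2, deg(g) = 2, so Bézout bound = 4.
Scan x ∈ F_5. For each x, list the y ∈ F_5 with f(x, y) ≡ 0 and those with g(x, y) ≡ 0 (mod 5); the common zeros in that column are the intersection.
  x = 0: f ≡ 0 at y ∈ {0, 2}; g ≡ 0 at y ∈ {3}; common: ∅.
  x = 1: f ≡ 0 at y ∈ {2}; g ≡ 0 at y ∈ {4}; common: ∅.
  x = 2: f ≡ 0 at y ∈ {0, 1}; g ≡ 0 at y ∈ {1}; common: {1}.
  x = 3: f ≡ 0 at y ∈ ∅; g ≡ 0 at y ∈ {2}; common: ∅.
  x = 4: f ≡ 0 at y ∈ ∅; g ≡ 0 at y ∈ ∅; common: ∅.
Collecting: common zeros = {(2, 1)}, so the count is 1.
Comparison with the Bézout bound: 1 ≤ 4 = deg(f)·deg(g), as expected for curves with no common component (the affine F_5-count falls short of the bound because intersections may lie at infinity, over extension fields, or carry multiplicity).


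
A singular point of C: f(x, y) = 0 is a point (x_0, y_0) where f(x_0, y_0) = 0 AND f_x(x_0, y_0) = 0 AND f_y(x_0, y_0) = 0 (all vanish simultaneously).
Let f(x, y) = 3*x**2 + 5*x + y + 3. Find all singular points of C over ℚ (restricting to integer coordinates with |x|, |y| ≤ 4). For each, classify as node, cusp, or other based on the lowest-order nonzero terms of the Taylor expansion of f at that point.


No singular points in the scanned grid; C is smooth there.

Compute partial derivatives:
  f_x = 6*x + 5.
  f_y = 1.
f_y = 1 is a nonzero constant, so f_y never vanishes: no point (x, y) can satisfy f = f_x = f_y = 0. In particular no (x, y) ∈ {−4, ..., 4}² is singular; the curve is smooth.


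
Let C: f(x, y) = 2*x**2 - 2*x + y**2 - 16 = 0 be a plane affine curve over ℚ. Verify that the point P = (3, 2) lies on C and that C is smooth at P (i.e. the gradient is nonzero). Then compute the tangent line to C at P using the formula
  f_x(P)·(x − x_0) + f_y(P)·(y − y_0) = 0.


Tangent line at P: 10*x + 4*y - 38 = 0.

Step 1: f(3, 2) = 0, so P lies on C.
Step 2: partial derivatives
  f_x(x, y) = 4*x - 2, f_y(x, y) = 2*y.
  f_x(P) = 10, f_y(P) = 4 (gradient nonzero, so P is smooth).
Step 3: tangent line at P: 10·(x − 3) + 4·(y − 2) = 0.
Expanding: 10*x + 4*y - 38 = 0.


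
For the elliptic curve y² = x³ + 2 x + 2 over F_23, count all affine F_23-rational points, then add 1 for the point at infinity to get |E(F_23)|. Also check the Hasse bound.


Affine points = {(0, 5), (0, 18), (3, 9), (3, 14), (6, 0), (8, 1), (8, 22), (9, 6), (9, 17), (12, 11), (12, 12), (15, 7), (15, 16), (16, 6), (16, 17), (17, 2), (17, 21), (21, 6), (21, 17)}; affine count = 19; |E(F_23)| = 20.

Discriminant check: Δ ∝ 4a³ + 27b² = 4·2³ + 27·2² = 4·8 + 27·4 ≡ 2 (mod 23). Nonzero ⇒ E is nonsingular.
For each x ∈ F_23, compute rhs = x³ + 2·x + 2 mod 23, then count y ∈ F_23 with y² ≡ rhs.
  x = 0: rhs = 2, matching y values: 5, 18 (2 points).
  x = 1: rhs = 5, matching y values: none (0 points).
  x = 2: rhs = 14, matching y values: none (0 points).
  x = 3: rhs = 12, matching y values: 9, 14 (2 points).
  x = 4: rhs = 5, matching y values: none (0 points).
  x = 5: rhs = 22, matching y values: none (0 points).
  x = 6: rhs = 0, matching y values: 0 (1 points).
  x = 7: rhs = 14, matching y values: none (0 points).
  x = 8: rhs = 1, matching y values: 1, 22 (2 points).
  x = 9: rhs = 13, matching y values: 6, 17 (2 points).
  x = 10: rhs = 10, matching y values: none (0 points).
  x = 11: rhs = 21, matching y values: none (0 points).
  x = 12: rhs = 6, matching y values: 11, 12 (2 points).
  x = 13: rhs = 17, matching y values: none (0 points).
  x = 14: rhs = 14, matching y values: none (0 points).
  x = 15: rhs = 3, matching y values: 7, 16 (2 points).
  x = 16: rhs = 13, matching y values: 6, 17 (2 points).
  x = 17: rhs = 4, matching y values: 2, 21 (2 points).
  x = 18: rhs = 5, matching y values: none (0 points).
  x = 19: rhs = 22, matching y values: none (0 points).
  x = 20: rhs = 15, matching y values: none (0 points).
  x = 21: rhs = 13, matching y values: 6, 17 (2 points).
  x = 22: rhs = 22, matching y values: none (0 points).
Total affine count: 19.
Full point count |E(F_23)| = 19 + 1 = 20.
Hasse bound: |20 − (23+1)| = |-4| = 4 ≤ 2√23 ≈ 9.5917 ✓.


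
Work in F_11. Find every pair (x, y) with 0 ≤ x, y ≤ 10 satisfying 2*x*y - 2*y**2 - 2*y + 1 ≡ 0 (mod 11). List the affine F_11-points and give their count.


Affine F_11-points: {(0, 2), (0, 8), (2, 3), (2, 9), (4, 7), (6, 6), (6, 10), (7, 1), (7, 5), (9, 4)}; count = 10.

For each of the 121 pairs (x, y) ∈ F_11², evaluate f(x, y) mod 11. Record the zeros.
  x = 0: [0↦1, 1↦8, 2↦0, 3↦10, 4↦5, 5↦7, 6↦5, 7↦10, 8↦0, 9↦8, 10↦1]  zeros at y ∈ {2, 8}
  x = 1: [0↦1, 1↦10, 2↦4, 3↦5, 4↦2, 5↦6, 6↦6, 7↦2, 8↦5, 9↦4, 10↦10]  zeros at y ∈ ∅
  x = 2: [0↦1, 1↦1, 2↦8, 3↦0, 4↦10, 5↦5, 6↦7, 7↦5, 8↦10, 9↦0, 10↦8]  zeros at y ∈ {3, 9}
  x = 3: [0↦1, 1↦3, 2↦1, 3↦6, 4↦7, 5↦4, 6↦8, 7↦8, 8↦4, 9↦7, 10↦6]  zeros at y ∈ ∅
  x = 4: [0↦1, 1↦5, 2↦5, 3↦1, 4↦4, 5↦3, 6↦9, 7↦0, 8↦9, 9↦3, 10↦4]  zeros at y ∈ {7}
  x = 5: [0↦1, 1↦7, 2↦9, 3↦7, 4↦1, 5↦2, 6↦10, 7↦3, 8↦3, 9↦10, 10↦2]  zeros at y ∈ ∅
  x = 6: [0↦1, 1↦9, 2↦2, 3↦2, 4↦9, 5↦1, 6↦0, 7↦6, 8↦8, 9↦6, 10↦0]  zeros at y ∈ {6, 10}
  x = 7: [0↦1, 1↦0, 2↦6, 3↦8, 4↦6, 5↦0, 6↦1, 7↦9, 8↦2, 9↦2, 10↦9]  zeros at y ∈ {1, 5}
  x = 8: [0↦1, 1↦2, 2↦10, 3↦3, 4↦3, 5↦10, 6↦2, 7↦1, 8↦7, 9↦9, 10↦7]  zeros at y ∈ ∅
  x = 9: [0↦1, 1↦4, 2↦3, 3↦9, 4↦0, 5↦9, 6↦3, 7↦4, 8↦1, 9↦5, 10↦5]  zeros at y ∈ {4}
  x = 10: [0↦1, 1↦6, 2↦7, 3↦4, 4↦8, 5↦8, 6↦4, 7↦7, 8↦6, 9↦1, 10↦3]  zeros at y ∈ ∅
Collecting zeros: affine points = {(0, 2), (0, 8), (2, 3), (2, 9), (4, 7), (6, 6), (6, 10), (7, 1), (7, 5), (9, 4)}.
Total count |C(F_11)_aff| = 10.


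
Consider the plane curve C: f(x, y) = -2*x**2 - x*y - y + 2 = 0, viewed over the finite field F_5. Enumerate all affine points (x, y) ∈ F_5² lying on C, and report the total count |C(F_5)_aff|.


Affine F_5-points: {(0, 2), (1, 0), (2, 3), (3, 1), (4, 0), (4, 1), (4, 2), (4, 3), (4, 4)}; count = 9.

For each of the 25 pairs (x, y) ∈ F_5², evaluate f(x, y) mod 5. Record the zeros.
  x = 0: [0↦2, 1↦1, 2↦0, 3↦4, 4↦3]  zeros at y ∈ {2}
  x = 1: [0↦0, 1↦3, 2↦1, 3↦4, 4↦2]  zeros at y ∈ {0}
  x = 2: [0↦4, 1↦1, 2↦3, 3↦0, 4↦2]  zeros at y ∈ {3}
  x = 3: [0↦4, 1↦0, 2↦1, 3↦2, 4↦3]  zeros at y ∈ {1}
  x = 4: [0↦0, 1↦0, 2↦0, 3↦0, 4↦0]  zeros at y ∈ {0, 1, 2, 3, 4}
Collecting zeros: affine points = {(0, 2), (1, 0), (2, 3), (3, 1), (4, 0), (4, 1), (4, 2), (4, 3), (4, 4)}.
Total count |C(F_5)_aff| = 9.


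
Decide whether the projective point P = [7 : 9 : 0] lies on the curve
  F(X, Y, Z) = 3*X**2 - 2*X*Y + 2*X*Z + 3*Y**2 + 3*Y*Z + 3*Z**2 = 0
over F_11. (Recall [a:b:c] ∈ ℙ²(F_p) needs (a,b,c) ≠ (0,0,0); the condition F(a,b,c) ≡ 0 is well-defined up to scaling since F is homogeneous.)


F(7,9,0) ≡ 0 (mod 11); P is on the curve.

Evaluate F(7, 9, 0) term-by-term (mod 11).
  3*X**2 ↦ 3·49·1·1 = 147
  -2*X*Y ↦ -2·7·9·1 = -126
  2*X*Z ↦ 2·7·1·0 = 0
  3*Y**2 ↦ 3·1·81·1 = 243
  3*Y*Z ↦ 3·1·9·0 = 0
  3*Z**2 ↦ 3·1·1·0 = 0
Sum: F(7, 9, 0) = (147) + (-126) + (0) + (243) + (0) + (0) = 264.
Reducing mod 11: 264 ≡ 0 (mod 11).
Since F(a, b, c) ≡ 0 (mod 11), P lies on the curve.


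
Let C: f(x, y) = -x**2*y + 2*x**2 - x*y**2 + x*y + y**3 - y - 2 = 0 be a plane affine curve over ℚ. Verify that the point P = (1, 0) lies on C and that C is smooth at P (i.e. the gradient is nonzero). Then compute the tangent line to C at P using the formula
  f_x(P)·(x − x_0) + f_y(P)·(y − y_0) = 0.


Tangent line at P: 4*x - y - 4 = 0.

Step 1: f(1, 0) = 0, so P lies on C.
Step 2: partial derivatives
  f_x(x, y) = -2*x*y + 4*x - y**2 + y, f_y(x, y) = -x**2 - 2*x*y + x + 3*y**2 - 1.
  f_x(P) = 4, f_y(P) = -1 (gradient nonzero, so P is smooth).
Step 3: tangent line at P: 4·(x − 1) + -1·(y − 0) = 0.
Expanding: 4*x - y - 4 = 0.


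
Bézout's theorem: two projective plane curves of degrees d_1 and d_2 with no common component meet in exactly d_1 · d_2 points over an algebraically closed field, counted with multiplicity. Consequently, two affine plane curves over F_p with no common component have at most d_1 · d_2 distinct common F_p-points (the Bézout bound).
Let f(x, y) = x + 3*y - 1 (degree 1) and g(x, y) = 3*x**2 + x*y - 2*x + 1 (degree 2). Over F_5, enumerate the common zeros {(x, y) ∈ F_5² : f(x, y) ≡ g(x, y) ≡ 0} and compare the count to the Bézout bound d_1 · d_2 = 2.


Common zeros: {(2, 3), (3, 1)}; count = 2; Bézout bound = 2.

deg(f) = 1, deg(g) = 2, so Bézout bound = 2.
Scan x ∈ F_5. For each x, list the y ∈ F_5 with f(x, y) ≡ 0 and those with g(x, y) ≡ 0 (mod 5); the common zeros in that column are the intersection.
  x = 0: f ≡ 0 at y ∈ {2}; g ≡ 0 at y ∈ ∅; common: ∅.
  x = 1: f ≡ 0 at y ∈ {0}; g ≡ 0 at y ∈ {3}; common: ∅.
  x = 2: f ≡ 0 at y ∈ {3}; g ≡ 0 at y ∈ {3}; common: {3}.
  x = 3: f ≡ 0 at y ∈ {1}; g ≡ 0 at y ∈ {1}; common: {1}.
  x = 4: f ≡ 0 at y ∈ {4}; g ≡ 0 at y ∈ {1}; common: ∅.
Collecting: common zeros = {(2, 3), (3, 1)}, so the count is 2.
Comparison with the Bézout bound: 2 ≤ 2 = deg(f)·deg(g), as expected for curves with no common component (the bound is attained).


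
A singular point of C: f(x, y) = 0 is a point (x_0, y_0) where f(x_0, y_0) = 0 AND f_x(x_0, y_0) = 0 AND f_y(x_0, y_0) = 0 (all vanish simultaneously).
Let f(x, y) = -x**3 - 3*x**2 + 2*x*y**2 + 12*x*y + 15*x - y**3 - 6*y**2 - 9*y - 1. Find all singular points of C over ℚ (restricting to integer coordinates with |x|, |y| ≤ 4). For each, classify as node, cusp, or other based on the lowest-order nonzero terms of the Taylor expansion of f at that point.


Singular points: {(-1, -3)}; classification: cusp.

Compute partial derivatives:
  f_x = -3*x**2 - 6*x + 2*y**2 + 12*y + 15.
  f_y = 4*x*y + 12*x - 3*y**2 - 12*y - 9.
Scan x_0 ∈ {−4, ..., 4}. For each x_0, f_y(x_0, y) is a polynomial in y; find its integer roots y ∈ {−4, ..., 4}, then test f_x and f at those candidates.
  x = -4: f_y(-4, y) = -3*y**2 - 28*y - 57; vanishes at y ∈ {-3}. (-4, -3): f_x = -27 ≠ 0.
  x = -3: f_y(-3, y) = -3*y**2 - 24*y - 45; vanishes at y ∈ {-3}. (-3, -3): f_x = -12 ≠ 0.
  x = -2: f_y(-2, y) = -3*y**2 - 20*y - 33; vanishes at y ∈ {-3}. (-2, -3): f_x = -3 ≠ 0.
  x = -1: f_y(-1, y) = -3*y**2 - 16*y - 21; vanishes at y ∈ {-3}. (-1, -3): f_x = 0, f = 0 — SINGULAR.
  x = 0: f_y(0, y) = -3*y**2 - 12*y - 9; vanishes at y ∈ {-3, -1}. (0, -3): f_x = -3 ≠ 0; (0, -1): f_x = 5 ≠ 0.
  x = 1: f_y(1, y) = -3*y**2 - 8*y + 3; vanishes at y ∈ {-3}. (1, -3): f_x = -12 ≠ 0.
  x = 2: f_y(2, y) = -3*y**2 - 4*y + 15; vanishes at y ∈ {-3}. (2, -3): f_x = -27 ≠ 0.
  x = 3: f_y(3, y) = 27 - 3*y**2; vanishes at y ∈ {-3, 3}. (3, -3): f_x = -48 ≠ 0; (3, 3): f_x = 24 ≠ 0.
  x = 4: f_y(4, y) = -3*y**2 + 4*y + 39; vanishes at y ∈ {-3}. (4, -3): f_x = -75 ≠ 0.
Only singular point on the grid: (-1, -3).
Classify: substitute x = -1 + u, y = -3 + v and expand: f = -u**3 + 2*u*v**2 - v**3 + v**2.
No constant or linear terms (consistent with a singular point). Quadratic part: v**2. Cubic part: -u**3 + 2*u*v**2 - v**3.
The quadratic part v**2 is a perfect square, so there is a single (double) tangent line v = 0, i.e. y = -3. Restricting the cubic part to that line (v = 0) leaves -u**3 ≠ 0, so f is not divisible by v and the branch is v² ≈ u**3 to lowest order — this is a cusp.
Classification: cusp.


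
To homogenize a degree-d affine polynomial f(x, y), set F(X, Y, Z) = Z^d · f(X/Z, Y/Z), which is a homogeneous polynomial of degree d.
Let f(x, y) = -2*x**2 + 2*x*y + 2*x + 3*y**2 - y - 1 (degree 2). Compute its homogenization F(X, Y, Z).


F(X, Y, Z) = -2*X**2 + 2*X*Y + 2*X*Z + 3*Y**2 - Y*Z - Z**2

deg(f) = 2.
Substitute x = X/Z, y = Y/Z into f, then multiply by Z^2.
  monomial -2·x^2·y^0 ↦ -2·X^2·Y^0·Z^0.
  monomial 2·x^1·y^1 ↦ 2·X^1·Y^1·Z^0.
  monomial 2·x^1·y^0 ↦ 2·X^1·Y^0·Z^1.
  monomial 3·x^0·y^2 ↦ 3·X^0·Y^2·Z^0.
  monomial -1·x^0·y^1 ↦ -1·X^0·Y^1·Z^1.
  monomial -1·x^0·y^0 ↦ -1·X^0·Y^0·Z^2.
Collecting: F(X, Y, Z) = -2*X**2 + 2*X*Y + 2*X*Z + 3*Y**2 - Y*Z - Z**2.


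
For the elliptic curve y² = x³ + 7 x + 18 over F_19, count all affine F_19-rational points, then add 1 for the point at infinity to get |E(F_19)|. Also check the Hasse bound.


Affine points = {(1, 8), (1, 11), (3, 3), (3, 16), (5, 8), (5, 11), (7, 7), (7, 12), (8, 4), (8, 15), (10, 9), (10, 10), (11, 1), (11, 18), (12, 5), (12, 14), (13, 8), (13, 11)}; affine count = 18; |E(F_19)| = 19.

Discriminant check: Δ ∝ 4a³ + 27b² = 4·7³ + 27·18² = 4·343 + 27·324 ≡ 12 (mod 19). Nonzero ⇒ E is nonsingular.
For each x ∈ F_19, compute rhs = x³ + 7·x + 18 mod 19, then count y ∈ F_19 with y² ≡ rhs.
  x = 0: rhs = 18, matching y values: none (0 points).
  x = 1: rhs = 7, matching y values: 8, 11 (2 points).
  x = 2: rhs = 2, matching y values: none (0 points).
  x = 3: rhs = 9, matching y values: 3, 16 (2 points).
  x = 4: rhs = 15, matching y values: none (0 points).
  x = 5: rhs = 7, matching y values: 8, 11 (2 points).
  x = 6: rhs = 10, matching y values: none (0 points).
  x = 7: rhs = 11, matching y values: 7, 12 (2 points).
  x = 8: rhs = 16, matching y values: 4, 15 (2 points).
  x = 9: rhs = 12, matching y values: none (0 points).
  x = 10: rhs = 5, matching y values: 9, 10 (2 points).
  x = 11: rhs = 1, matching y values: 1, 18 (2 points).
  x = 12: rhs = 6, matching y values: 5, 14 (2 points).
  x = 13: rhs = 7, matching y values: 8, 11 (2 points).
  x = 14: rhs = 10, matching y values: none (0 points).
  x = 15: rhs = 2, matching y values: none (0 points).
  x = 16: rhs = 8, matching y values: none (0 points).
  x = 17: rhs = 15, matching y values: none (0 points).
  x = 18: rhs = 10, matching y values: none (0 points).
Total affine count: 18.
Full point count |E(F_19)| = 18 + 1 = 19.
Hasse bound: |19 − (19+1)| = |-1| = 1 ≤ 2√19 ≈ 8.7178 ✓.


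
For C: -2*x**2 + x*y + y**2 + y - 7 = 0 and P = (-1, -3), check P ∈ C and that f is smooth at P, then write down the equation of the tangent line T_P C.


Tangent line at P: x - 6*y - 17 = 0.

Step 1: f(-1, -3) = 0, so P lies on C.
Step 2: partial derivatives
  f_x(x, y) = -4*x + y, f_y(x, y) = x + 2*y + 1.
  f_x(P) = 1, f_y(P) = -6 (gradient nonzero, so P is smooth).
Step 3: tangent line at P: 1·(x − -1) + -6·(y − -3) = 0.
Expanding: x - 6*y - 17 = 0.


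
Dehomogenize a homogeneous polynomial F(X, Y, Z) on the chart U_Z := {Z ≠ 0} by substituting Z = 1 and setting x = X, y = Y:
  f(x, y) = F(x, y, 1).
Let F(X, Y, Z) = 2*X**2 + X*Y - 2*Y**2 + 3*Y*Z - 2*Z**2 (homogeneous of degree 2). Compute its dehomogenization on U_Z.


f(x, y) = 2*x**2 + x*y - 2*y**2 + 3*y - 2

On U_Z we set Z = 1. Each monomial c·X^i·Y^j·Z^k in F becomes c·x^i·y^j·1^k = c·x^i·y^j.
Substituting Z = 1: F(X, Y, 1) = 2*x**2 + x*y - 2*y**2 + 3*y - 2.
Note: deg(f) ≤ deg(F) = 2; strict inequality happens when F is divisible by Z (lost terms).


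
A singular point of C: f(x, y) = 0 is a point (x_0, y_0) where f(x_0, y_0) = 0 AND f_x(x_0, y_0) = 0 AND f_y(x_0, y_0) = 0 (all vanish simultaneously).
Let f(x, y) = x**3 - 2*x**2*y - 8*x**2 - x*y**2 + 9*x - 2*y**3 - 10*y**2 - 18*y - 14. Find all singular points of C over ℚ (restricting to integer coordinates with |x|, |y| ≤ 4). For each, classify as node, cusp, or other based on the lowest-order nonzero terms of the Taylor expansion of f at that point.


Singular points: {(1, -2)}; classification: node.

Compute partial derivatives:
  f_x = 3*x**2 - 4*x*y - 16*x - y**2 + 9.
  f_y = -2*x**2 - 2*x*y - 6*y**2 - 20*y - 18.
Scan x_0 ∈ {−4, ..., 4}. For each x_0, f_y(x_0, y) is a polynomial in y; find its integer roots y ∈ {−4, ..., 4}, then test f_x and f at those candidates.
  x = -4: f_y(-4, y) = -6*y**2 - 12*y - 50; no integer root y with |y| ≤ 4.
  x = -3: f_y(-3, y) = -6*y**2 - 14*y - 36; no integer root y with |y| ≤ 4.
  x = -2: f_y(-2, y) = -6*y**2 - 16*y - 26; no integer root y with |y| ≤ 4.
  x = -1: f_y(-1, y) = -6*y**2 - 18*y - 20; no integer root y with |y| ≤ 4.
  x = 0: f_y(0, y) = -6*y**2 - 20*y - 18; no integer root y with |y| ≤ 4.
  x = 1: f_y(1, y) = -6*y**2 - 22*y - 20; vanishes at y ∈ {-2}. (1, -2): f_x = 0, f = 0 — SINGULAR.
  x = 2: f_y(2, y) = -6*y**2 - 24*y - 26; no integer root y with |y| ≤ 4.
  x = 3: f_y(3, y) = -6*y**2 - 26*y - 36; no integer root y with |y| ≤ 4.
  x = 4: f_y(4, y) = -6*y**2 - 28*y - 50; no integer root y with |y| ≤ 4.
Only singular point on the grid: (1, -2).
Classify: substitute x = 1 + u, y = -2 + v and expand: f = u**3 - 2*u**2*v - u**2 - u*v**2 - 2*v**3 + v**2.
No constant or linear terms (consistent with a singular point). Quadratic part: -u**2 + v**2. Cubic part: u**3 - 2*u**2*v - u*v**2 - 2*v**3.
The quadratic part v**2 - u**2 = (v − u)(v + u) splits into two distinct linear factors, so there are two distinct tangent lines y − -2 = ±(x − 1) — this is a node (ordinary double point).
Classification: node.


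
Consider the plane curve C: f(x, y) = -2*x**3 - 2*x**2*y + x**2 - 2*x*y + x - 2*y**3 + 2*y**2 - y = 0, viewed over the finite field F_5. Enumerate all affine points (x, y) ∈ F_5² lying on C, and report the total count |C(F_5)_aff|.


Affine F_5-points: {(0, 0), (0, 2), (0, 4), (1, 0), (1, 1), (2, 0), (2, 3), (3, 2)}; count = 8.

For each of the 25 pairs (x, y) ∈ F_5², evaluate f(x, y) mod 5. Record the zeros.
  x = 0: [0↦0, 1↦4, 2↦0, 3↦1, 4↦0]  zeros at y ∈ {0, 2, 4}
  x = 1: [0↦0, 1↦0, 2↦2, 3↦4, 4↦4]  zeros at y ∈ {0, 1}
  x = 2: [0↦0, 1↦2, 2↦1, 3↦0, 4↦2]  zeros at y ∈ {0, 3}
  x = 3: [0↦3, 1↦3, 2↦0, 3↦2, 4↦2]  zeros at y ∈ {2}
  x = 4: [0↦2, 1↦1, 2↦2, 3↦3, 4↦2]  zeros at y ∈ ∅
Collecting zeros: affine points = {(0, 0), (0, 2), (0, 4), (1, 0), (1, 1), (2, 0), (2, 3), (3, 2)}.
Total count |C(F_5)_aff| = 8.


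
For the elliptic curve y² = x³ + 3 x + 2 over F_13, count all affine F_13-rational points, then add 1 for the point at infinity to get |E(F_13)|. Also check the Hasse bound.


Affine points = {(2, 4), (2, 9), (3, 5), (3, 8), (4, 0), (5, 5), (5, 8), (9, 2), (9, 11), (11, 1), (11, 12)}; affine count = 11; |E(F_13)| = 12.

Discriminant check: Δ ∝ 4a³ + 27b² = 4·3³ + 27·2² = 4·27 + 27·4 ≡ 8 (mod 13). Nonzero ⇒ E is nonsingular.
For each x ∈ F_13, compute rhs = x³ + 3·x + 2 mod 13, then count y ∈ F_13 with y² ≡ rhs.
  x = 0: rhs = 2, matching y values: none (0 points).
  x = 1: rhs = 6, matching y values: none (0 points).
  x = 2: rhs = 3, matching y values: 4, 9 (2 points).
  x = 3: rhs = 12, matching y values: 5, 8 (2 points).
  x = 4: rhs = 0, matching y values: 0 (1 points).
  x = 5: rhs = 12, matching y values: 5, 8 (2 points).
  x = 6: rhs = 2, matching y values: none (0 points).
  x = 7: rhs = 2, matching y values: none (0 points).
  x = 8: rhs = 5, matching y values: none (0 points).
  x = 9: rhs = 4, matching y values: 2, 11 (2 points).
  x = 10: rhs = 5, matching y values: none (0 points).
  x = 11: rhs = 1, matching y values: 1, 12 (2 points).
  x = 12: rhs = 11, matching y values: none (0 points).
Total affine count: 11.
Full point count |E(F_13)| = 11 + 1 = 12.
Hasse bound: |12 − (13+1)| = |-2| = 2 ≤ 2√13 ≈ 7.2111 ✓.


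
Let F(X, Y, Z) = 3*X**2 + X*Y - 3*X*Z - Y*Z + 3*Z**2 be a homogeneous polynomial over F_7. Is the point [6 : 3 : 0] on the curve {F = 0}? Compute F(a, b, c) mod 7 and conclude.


F(6,3,0) ≡ 0 (mod 7); P is on the curve.

Evaluate F(6, 3, 0) term-by-term (mod 7).
  3*X**2 ↦ 3·36·1·1 = 108
  X*Y ↦ 1·6·3·1 = 18
  -3*X*Z ↦ -3·6·1·0 = 0
  -Y*Z ↦ -1·1·3·0 = 0
  3*Z**2 ↦ 3·1·1·0 = 0
Sum: F(6, 3, 0) = (108) + (18) + (0) + (0) + (0) = 126.
Reducing mod 7: 126 ≡ 0 (mod 7).
Since F(a, b, c) ≡ 0 (mod 7), P lies on the curve.


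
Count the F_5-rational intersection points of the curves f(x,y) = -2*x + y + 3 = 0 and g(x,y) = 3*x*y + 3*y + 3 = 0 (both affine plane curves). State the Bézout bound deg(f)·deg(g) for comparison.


Common zeros: ∅; count = 0; Bézout bound = 2.

deg(f) = 1, deg(g) = 2, so Bézout bound = 2.
Scan x ∈ F_5. For each x, list the y ∈ F_5 with f(x, y) ≡ 0 and those with g(x, y) ≡ 0 (mod 5); the common zeros in that column are the intersection.
  x = 0: f ≡ 0 at y ∈ {2}; g ≡ 0 at y ∈ {4}; common: ∅.
  x = 1: f ≡ 0 at y ∈ {4}; g ≡ 0 at y ∈ {2}; common: ∅.
  x = 2: f ≡ 0 at y ∈ {1}; g ≡ 0 at y ∈ {3}; common: ∅.
  x = 3: f ≡ 0 at y ∈ {3}; g ≡ 0 at y ∈ {1}; common: ∅.
  x = 4: f ≡ 0 at y ∈ {0}; g ≡ 0 at y ∈ ∅; common: ∅.
Collecting: common zeros = ∅, so the count is 0.
Comparison with the Bézout bound: 0 ≤ 2 = deg(f)·deg(g), as expected for curves with no common component (the affine F_5-count falls short of the bound because intersections may lie at infinity, over extension fields, or carry multiplicity).


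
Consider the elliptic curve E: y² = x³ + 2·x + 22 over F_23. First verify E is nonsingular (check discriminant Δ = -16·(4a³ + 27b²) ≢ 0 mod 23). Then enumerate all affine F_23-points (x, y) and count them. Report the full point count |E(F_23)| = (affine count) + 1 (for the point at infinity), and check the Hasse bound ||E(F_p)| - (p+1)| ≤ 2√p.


Affine points = {(1, 5), (1, 18), (3, 3), (3, 20), (4, 5), (4, 18), (11, 8), (11, 15), (12, 7), (12, 16), (15, 0), (17, 1), (17, 22), (18, 5), (18, 18), (20, 9), (20, 14)}; affine count = 17; |E(F_23)| = 18.

Discriminant check: Δ ∝ 4a³ + 27b² = 4·2³ + 27·22² = 4·8 + 27·484 ≡ 13 (mod 23). Nonzero ⇒ E is nonsingular.
For each x ∈ F_23, compute rhs = x³ + 2·x + 22 mod 23, then count y ∈ F_23 with y² ≡ rhs.
  x = 0: rhs = 22, matching y values: none (0 points).
  x = 1: rhs = 2, matching y values: 5, 18 (2 points).
  x = 2: rhs = 11, matching y values: none (0 points).
  x = 3: rhs = 9, matching y values: 3, 20 (2 points).
  x = 4: rhs = 2, matching y values: 5, 18 (2 points).
  x = 5: rhs = 19, matching y values: none (0 points).
  x = 6: rhs = 20, matching y values: none (0 points).
  x = 7: rhs = 11, matching y values: none (0 points).
  x = 8: rhs = 21, matching y values: none (0 points).
  x = 9: rhs = 10, matching y values: none (0 points).
  x = 10: rhs = 7, matching y values: none (0 points).
  x = 11: rhs = 18, matching y values: 8, 15 (2 points).
  x = 12: rhs = 3, matching y values: 7, 16 (2 points).
  x = 13: rhs = 14, matching y values: none (0 points).
  x = 14: rhs = 11, matching y values: none (0 points).
  x = 15: rhs = 0, matching y values: 0 (1 points).
  x = 16: rhs = 10, matching y values: none (0 points).
  x = 17: rhs = 1, matching y values: 1, 22 (2 points).
  x = 18: rhs = 2, matching y values: 5, 18 (2 points).
  x = 19: rhs = 19, matching y values: none (0 points).
  x = 20: rhs = 12, matching y values: 9, 14 (2 points).
  x = 21: rhs = 10, matching y values: none (0 points).
  x = 22: rhs = 19, matching y values: none (0 points).
Total affine count: 17.
Full point count |E(F_23)| = 17 + 1 = 18.
Hasse bound: |18 − (23+1)| = |-6| = 6 ≤ 2√23 ≈ 9.5917 ✓.


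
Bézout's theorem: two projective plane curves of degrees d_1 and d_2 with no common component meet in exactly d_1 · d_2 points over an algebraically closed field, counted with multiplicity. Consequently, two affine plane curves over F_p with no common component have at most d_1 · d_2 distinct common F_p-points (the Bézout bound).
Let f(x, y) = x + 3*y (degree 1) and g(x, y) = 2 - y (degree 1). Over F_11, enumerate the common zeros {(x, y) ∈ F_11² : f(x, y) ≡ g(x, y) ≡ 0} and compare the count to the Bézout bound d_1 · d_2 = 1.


Common zeros: {(5, 2)}; count = 1; Bézout bound = 1.

deg(f) = 1, deg(g) = 1, so Bézout bound = 1.
Scan x ∈ F_11. For each x, list the y ∈ F_11 with f(x, y) ≡ 0 and those with g(x, y) ≡ 0 (mod 11); the common zeros in that column are the intersection.
  x = 0: f ≡ 0 at y ∈ {0}; g ≡ 0 at y ∈ {2}; common: ∅.
  x = 1: f ≡ 0 at y ∈ {7}; g ≡ 0 at y ∈ {2}; common: ∅.
  x = 2: f ≡ 0 at y ∈ {3}; g ≡ 0 at y ∈ {2}; common: ∅.
  x = 3: f ≡ 0 at y ∈ {10}; g ≡ 0 at y ∈ {2}; common: ∅.
  x = 4: f ≡ 0 at y ∈ {6}; g ≡ 0 at y ∈ {2}; common: ∅.
  x = 5: f ≡ 0 at y ∈ {2}; g ≡ 0 at y ∈ {2}; common: {2}.
  x = 6: f ≡ 0 at y ∈ {9}; g ≡ 0 at y ∈ {2}; common: ∅.
  x = 7: f ≡ 0 at y ∈ {5}; g ≡ 0 at y ∈ {2}; common: ∅.
  x = 8: f ≡ 0 at y ∈ {1}; g ≡ 0 at y ∈ {2}; common: ∅.
  x = 9: f ≡ 0 at y ∈ {8}; g ≡ 0 at y ∈ {2}; common: ∅.
  x = 10: f ≡ 0 at y ∈ {4}; g ≡ 0 at y ∈ {2}; common: ∅.
Collecting: common zeros = {(5, 2)}, so the count is 1.
Comparison with the Bézout bound: 1 ≤ 1 = deg(f)·deg(g), as expected for curves with no common component (the bound is attained).


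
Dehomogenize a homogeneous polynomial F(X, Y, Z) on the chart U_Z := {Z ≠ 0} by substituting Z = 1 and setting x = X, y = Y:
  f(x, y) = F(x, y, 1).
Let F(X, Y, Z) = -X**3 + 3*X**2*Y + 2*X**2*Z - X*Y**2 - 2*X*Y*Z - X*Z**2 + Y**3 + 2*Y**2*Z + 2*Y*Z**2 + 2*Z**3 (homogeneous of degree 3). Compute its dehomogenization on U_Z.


f(x, y) = -x**3 + 3*x**2*y + 2*x**2 - x*y**2 - 2*x*y - x + y**3 + 2*y**2 + 2*y + 2

On U_Z we set Z = 1. Each monomial c·X^i·Y^j·Z^k in F becomes c·x^i·y^j·1^k = c·x^i·y^j.
Substituting Z = 1: F(X, Y, 1) = -x**3 + 3*x**2*y + 2*x**2 - x*y**2 - 2*x*y - x + y**3 + 2*y**2 + 2*y + 2.
Note: deg(f) ≤ deg(F) = 3; strict inequality happens when F is divisible by Z (lost terms).


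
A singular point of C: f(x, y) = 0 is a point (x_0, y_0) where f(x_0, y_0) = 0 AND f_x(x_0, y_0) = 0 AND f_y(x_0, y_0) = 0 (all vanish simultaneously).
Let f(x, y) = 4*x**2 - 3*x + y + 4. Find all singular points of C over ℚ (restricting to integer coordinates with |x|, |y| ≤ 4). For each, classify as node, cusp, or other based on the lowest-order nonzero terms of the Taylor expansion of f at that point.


No singular points in the scanned grid; C is smooth there.

Compute partial derivatives:
  f_x = 8*x - 3.
  f_y = 1.
f_y = 1 is a nonzero constant, so f_y never vanishes: no point (x, y) can satisfy f = f_x = f_y = 0. In particular no (x, y) ∈ {−4, ..., 4}² is singular; the curve is smooth.


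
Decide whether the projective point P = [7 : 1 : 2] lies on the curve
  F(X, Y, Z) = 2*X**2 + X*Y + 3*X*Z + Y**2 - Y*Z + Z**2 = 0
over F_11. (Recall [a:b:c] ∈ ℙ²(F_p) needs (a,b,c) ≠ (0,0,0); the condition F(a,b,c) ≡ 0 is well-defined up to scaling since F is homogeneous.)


F(7,1,2) ≡ 7 (mod 11); P is NOT on the curve.

Evaluate F(7, 1, 2) term-by-term (mod 11).
  2*X**2 ↦ 2·49·1·1 = 98
  X*Y ↦ 1·7·1·1 = 7
  3*X*Z ↦ 3·7·1·2 = 42
  Y**2 ↦ 1·1·1·1 = 1
  -Y*Z ↦ -1·1·1·2 = -2
  Z**2 ↦ 1·1·1·4 = 4
Sum: F(7, 1, 2) = (98) + (7) + (42) + (1) + (-2) + (4) = 150.
Reducing mod 11: 150 ≡ 7 (mod 11).
Since F(a, b, c) ≡ 7 ≠ 0 (mod 11), P does NOT lie on the curve.


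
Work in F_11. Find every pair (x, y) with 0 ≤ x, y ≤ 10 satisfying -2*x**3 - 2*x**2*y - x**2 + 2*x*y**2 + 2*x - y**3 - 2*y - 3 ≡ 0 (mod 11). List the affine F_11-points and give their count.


Affine F_11-points: {(0, 6), (0, 10), (1, 5), (3, 10), (6, 4), (9, 3), (10, 1), (10, 7)}; count = 8.

For each of the 121 pairs (x, y) ∈ F_11², evaluate f(x, y) mod 11. Record the zeros.
  x = 0: [0↦8, 1↦5, 2↦7, 3↦8, 4↦2, 5↦5, 6↦0, 7↦3, 8↦8, 9↦9, 10↦0]  zeros at y ∈ {6, 10}
  x = 1: [0↦7, 1↦4, 2↦10, 3↦8, 4↦3, 5↦0, 6↦4, 7↦9, 8↦9, 9↦9, 10↦3]  zeros at y ∈ {5}
  x = 2: [0↦3, 1↦7, 2↦2, 3↦4, 4↦7, 5↦5, 6↦3, 7↦6, 8↦8, 9↦3, 10↦7]  zeros at y ∈ ∅
  x = 3: [0↦6, 1↦2, 2↦4, 3↦6, 4↦2, 5↦8, 6↦7, 7↦4, 8↦4, 9↦1, 10↦0]  zeros at y ∈ {10}
  x = 4: [0↦4, 1↦10, 2↦4, 3↦2, 4↦9, 5↦8, 6↦4, 7↦2, 8↦7, 9↦2, 10↦3]  zeros at y ∈ ∅
  x = 5: [0↦7, 1↦8, 2↦1, 3↦2, 4↦5, 5↦4, 6↦4, 7↦10, 8↦5, 9↦5, 10↦4]  zeros at y ∈ ∅
  x = 6: [0↦3, 1↦6, 2↦5, 3↦5, 4↦0, 5↦6, 6↦6, 7↦5, 8↦8, 9↦9, 10↦2]  zeros at y ∈ {4}
  x = 7: [0↦2, 1↦3, 2↦4, 3↦10, 4↦4, 5↦2, 6↦9, 7↦8, 8↦4, 9↦2, 10↦7]  zeros at y ∈ ∅
  x = 8: [0↦3, 1↦9, 2↦8, 3↦5, 4↦5, 5↦2, 6↦1, 7↦7, 8↦3, 9↦5, 10↦7]  zeros at y ∈ ∅
  x = 9: [0↦5, 1↦1, 2↦5, 3↦0, 4↦2, 5↦5, 6↦3, 7↦1, 8↦4, 9↦6, 10↦1]  zeros at y ∈ {3}
  x = 10: [0↦7, 1↦0, 2↦5, 3↦5, 4↦5, 5↦10, 6↦3, 7↦0, 8↦6, 9↦4, 10↦10]  zeros at y ∈ {1, 7}
Collecting zeros: affine points = {(0, 6), (0, 10), (1, 5), (3, 10), (6, 4), (9, 3), (10, 1), (10, 7)}.
Total count |C(F_11)_aff| = 8.
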